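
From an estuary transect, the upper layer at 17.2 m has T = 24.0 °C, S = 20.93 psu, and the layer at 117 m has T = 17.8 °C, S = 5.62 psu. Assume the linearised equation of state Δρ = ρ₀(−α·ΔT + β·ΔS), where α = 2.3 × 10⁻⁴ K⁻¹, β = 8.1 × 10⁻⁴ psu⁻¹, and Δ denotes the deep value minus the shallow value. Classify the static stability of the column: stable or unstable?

unstable

ΔT = 17.8 − 24.0 = -6.2 K and ΔS = 5.62 − 20.93 = -15.31 psu (deep − shallow).
−αΔT = 1.426 × 10⁻³; βΔS = -0.0124011; sum Δρ/ρ₀ = -0.0109751.
Δρ/ρ₀ < 0, so Δρ < 0: deeper water is lighter → statically unstable; the column would overturn.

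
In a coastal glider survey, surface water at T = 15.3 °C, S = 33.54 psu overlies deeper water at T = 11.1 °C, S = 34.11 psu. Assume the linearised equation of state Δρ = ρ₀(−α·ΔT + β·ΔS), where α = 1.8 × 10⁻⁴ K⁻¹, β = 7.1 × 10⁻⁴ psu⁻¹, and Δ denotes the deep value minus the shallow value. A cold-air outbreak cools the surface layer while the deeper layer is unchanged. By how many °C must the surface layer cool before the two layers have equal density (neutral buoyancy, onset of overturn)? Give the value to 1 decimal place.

Neutral buoyancy requires Δρ = 0, i.e. −α(T_deep − T_surf′) + β(S_deep − S_surf) = 0.
T_surf′ = T_deep − (β/α)·ΔS = 11.1 − (7.1 × 10⁻⁴/1.8 × 10⁻⁴)·(+0.57) = 8.852 °C.
Cooling required: 15.3 − (8.852) = 6.448 °C.

6.4 °C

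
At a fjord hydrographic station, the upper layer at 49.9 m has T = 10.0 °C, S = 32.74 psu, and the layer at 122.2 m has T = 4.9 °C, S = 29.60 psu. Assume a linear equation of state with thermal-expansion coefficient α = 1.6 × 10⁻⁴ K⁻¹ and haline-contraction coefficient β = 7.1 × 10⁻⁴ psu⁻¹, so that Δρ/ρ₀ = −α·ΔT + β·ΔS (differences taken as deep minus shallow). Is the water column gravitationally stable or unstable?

unstable

ΔT = 4.9 − 10.0 = -5.1 K and ΔS = 29.60 − 32.74 = -3.14 psu (deep − shallow).
−αΔT = 8.16 × 10⁻⁴; βΔS = -2.2294 × 10⁻³; sum Δρ/ρ₀ = -1.4134 × 10⁻³.
Δρ/ρ₀ < 0, so Δρ < 0: deeper water is lighter → statically unstable; the column would overturn.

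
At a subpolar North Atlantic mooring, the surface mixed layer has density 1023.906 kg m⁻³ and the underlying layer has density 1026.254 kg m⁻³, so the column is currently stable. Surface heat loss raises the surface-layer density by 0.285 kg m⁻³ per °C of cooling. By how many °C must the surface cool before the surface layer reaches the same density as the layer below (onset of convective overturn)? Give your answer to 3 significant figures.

Density deficit of the surface layer: 1026.254 − 1023.906 = 2.348 kg m⁻³.
Required change = 2.348 / 0.285 = 8.24 °C.

8.24 °C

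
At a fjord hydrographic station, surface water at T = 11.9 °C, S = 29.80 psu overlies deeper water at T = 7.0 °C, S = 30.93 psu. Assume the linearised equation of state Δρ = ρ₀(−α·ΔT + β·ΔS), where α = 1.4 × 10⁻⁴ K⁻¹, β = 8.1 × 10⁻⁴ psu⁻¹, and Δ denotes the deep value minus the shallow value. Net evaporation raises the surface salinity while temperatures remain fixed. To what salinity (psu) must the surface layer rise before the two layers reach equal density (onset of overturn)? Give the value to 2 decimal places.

Neutral buoyancy requires −α(T_deep − T_surf) + β(S_deep − S_surf′) = 0.
S_surf′ = S_deep − (α/β)·ΔT = 30.93 − (1.4 × 10⁻⁴/8.1 × 10⁻⁴)·(-4.9) = 31.7769 psu.
Increase required: 31.7769 − 29.80 = 1.9769 psu.

31.78 psu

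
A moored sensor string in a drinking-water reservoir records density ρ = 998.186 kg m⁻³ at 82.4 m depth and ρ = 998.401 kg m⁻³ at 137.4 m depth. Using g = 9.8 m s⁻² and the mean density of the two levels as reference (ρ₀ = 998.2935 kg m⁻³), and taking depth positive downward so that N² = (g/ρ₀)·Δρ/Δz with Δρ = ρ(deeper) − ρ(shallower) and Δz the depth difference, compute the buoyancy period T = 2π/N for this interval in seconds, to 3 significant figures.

Δρ = 998.401 − 998.186 = 0.215 kg m⁻³ over Δz = 137.4 − 82.4 = 55 m.
N² = (9.8/998.2935) × (0.215/55) = 3.8375 × 10⁻⁵ s⁻².
N = √(3.8375 × 10⁻⁵) = 6.1948 × 10⁻³ rad s⁻¹, so T = 2π/N = 1.0143 × 10³ s ≈ 1.01 × 10³ s.
A positive N² confirms static stability across the interval.

1.01 × 10³ s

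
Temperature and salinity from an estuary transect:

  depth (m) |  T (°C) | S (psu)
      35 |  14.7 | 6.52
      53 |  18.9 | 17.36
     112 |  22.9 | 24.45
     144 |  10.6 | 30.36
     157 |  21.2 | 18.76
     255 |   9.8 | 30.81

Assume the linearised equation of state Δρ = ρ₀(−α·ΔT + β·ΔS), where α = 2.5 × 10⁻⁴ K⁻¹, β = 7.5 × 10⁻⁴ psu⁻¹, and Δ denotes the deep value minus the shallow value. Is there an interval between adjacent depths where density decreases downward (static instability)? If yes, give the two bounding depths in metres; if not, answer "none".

Evaluate Δρ/ρ₀ = −αΔT + βΔS across each adjacent pair:
  35–53 m: −αΔT+βΔS = −(2.5 × 10⁻⁴)(+4.2)+(7.5 × 10⁻⁴)(+10.84) = 7.1 × 10⁻³ → stable
  53–112 m: −αΔT+βΔS = −(2.5 × 10⁻⁴)(+4.0)+(7.5 × 10⁻⁴)(+7.09) = 4.3 × 10⁻³ → stable
  112–144 m: −αΔT+βΔS = −(2.5 × 10⁻⁴)(-12.3)+(7.5 × 10⁻⁴)(+5.91) = 7.5 × 10⁻³ → stable
  144–157 m: −αΔT+βΔS = −(2.5 × 10⁻⁴)(+10.6)+(7.5 × 10⁻⁴)(-11.60) = -0.011 → UNSTABLE
  157–255 m: −αΔT+βΔS = −(2.5 × 10⁻⁴)(-11.4)+(7.5 × 10⁻⁴)(+12.05) = 0.012 → stable
The 144–157 m interval has Δρ < 0: lighter water underlies denser water.

144–157 m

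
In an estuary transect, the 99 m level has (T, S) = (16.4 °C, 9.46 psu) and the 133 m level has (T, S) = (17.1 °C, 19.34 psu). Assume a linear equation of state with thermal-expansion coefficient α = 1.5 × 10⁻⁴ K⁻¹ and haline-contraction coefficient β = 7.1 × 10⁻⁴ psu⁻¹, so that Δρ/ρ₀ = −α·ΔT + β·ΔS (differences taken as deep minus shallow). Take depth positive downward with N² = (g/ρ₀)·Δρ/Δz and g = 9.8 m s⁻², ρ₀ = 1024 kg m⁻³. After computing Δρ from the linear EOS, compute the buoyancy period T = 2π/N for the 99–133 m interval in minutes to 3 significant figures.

2.35 min

ΔT = +0.7 K, ΔS = +9.88 psu (deep − shallow).
Δρ/ρ₀ = −αΔT + βΔS = -1.05 × 10⁻⁴ + 7.0148 × 10⁻³ = 6.9098 × 10⁻³, so Δρ ≈ 7.076 kg m⁻³.
N² = (g/ρ₀)·Δρ/Δz = g·(Δρ/ρ₀)/Δz = 9.8 × 6.9098 × 10⁻³ / 34 = 1.9916 × 10⁻³ s⁻².
N = √(1.9916 × 10⁻³) = 0.044627 rad s⁻¹ → T = 2π/N = 140.79 s = 2.3465 min ≈ 2.35 min.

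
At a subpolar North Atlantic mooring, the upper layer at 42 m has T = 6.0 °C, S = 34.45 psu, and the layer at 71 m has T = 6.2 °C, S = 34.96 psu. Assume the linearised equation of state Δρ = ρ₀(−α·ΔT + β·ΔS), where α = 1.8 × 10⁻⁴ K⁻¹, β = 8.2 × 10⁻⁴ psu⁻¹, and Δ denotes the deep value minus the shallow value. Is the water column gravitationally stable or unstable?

stable

ΔT = 6.2 − 6.0 = +0.2 K and ΔS = 34.96 − 34.45 = +0.51 psu (deep − shallow).
−αΔT = -3.60 × 10⁻⁵; βΔS = 4.182 × 10⁻⁴; sum Δρ/ρ₀ = 3.822 × 10⁻⁴.
Δρ/ρ₀ > 0, so Δρ > 0: deeper water is denser → statically stable.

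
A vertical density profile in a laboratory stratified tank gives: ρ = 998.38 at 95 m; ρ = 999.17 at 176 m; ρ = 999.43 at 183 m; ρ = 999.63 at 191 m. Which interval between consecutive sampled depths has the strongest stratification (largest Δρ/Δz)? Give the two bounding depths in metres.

Compute the density gradient over each adjacent pair:
  95–176 m: Δρ/Δz = 0.79/81 = 9.8 × 10⁻³ kg m⁻⁴
  176–183 m: Δρ/Δz = 0.26/7 = 0.037 kg m⁻⁴
  183–191 m: Δρ/Δz = 0.20/8 = 0.025 kg m⁻⁴
The largest gradient is in the 176–183 m interval — the pycnocline.

176–183 m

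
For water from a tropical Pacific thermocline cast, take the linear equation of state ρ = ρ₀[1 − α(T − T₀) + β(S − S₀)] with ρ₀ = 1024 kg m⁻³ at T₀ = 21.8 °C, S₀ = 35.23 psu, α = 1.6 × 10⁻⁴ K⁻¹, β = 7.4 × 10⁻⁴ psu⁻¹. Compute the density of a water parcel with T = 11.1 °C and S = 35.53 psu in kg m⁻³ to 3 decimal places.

T − T₀ = -10.7 K, S − S₀ = +0.30 psu.
Bracket = 1 − α·(-10.7) + β·(+0.30) = 1 + (1.934 × 10⁻³) = 1.0019340.
ρ = 1024 × 1.0019340 = 1025.980 kg m⁻³.

1025.980 kg m⁻³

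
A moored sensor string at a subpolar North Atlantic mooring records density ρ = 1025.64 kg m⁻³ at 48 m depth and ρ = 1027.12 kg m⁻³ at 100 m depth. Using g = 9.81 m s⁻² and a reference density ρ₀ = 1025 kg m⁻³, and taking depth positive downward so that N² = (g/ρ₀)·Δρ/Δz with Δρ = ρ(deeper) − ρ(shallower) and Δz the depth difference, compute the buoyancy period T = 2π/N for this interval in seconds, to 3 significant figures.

381 s

Δρ = 1027.12 − 1025.64 = 1.48 kg m⁻³ over Δz = 100 − 48 = 52 m.
N² = (9.81/1025) × (1.48/52) = 2.7240 × 10⁻⁴ s⁻².
N = √(2.7240 × 10⁻⁴) = 0.016505 rad s⁻¹, so T = 2π/N = 380.68 s ≈ 381 s.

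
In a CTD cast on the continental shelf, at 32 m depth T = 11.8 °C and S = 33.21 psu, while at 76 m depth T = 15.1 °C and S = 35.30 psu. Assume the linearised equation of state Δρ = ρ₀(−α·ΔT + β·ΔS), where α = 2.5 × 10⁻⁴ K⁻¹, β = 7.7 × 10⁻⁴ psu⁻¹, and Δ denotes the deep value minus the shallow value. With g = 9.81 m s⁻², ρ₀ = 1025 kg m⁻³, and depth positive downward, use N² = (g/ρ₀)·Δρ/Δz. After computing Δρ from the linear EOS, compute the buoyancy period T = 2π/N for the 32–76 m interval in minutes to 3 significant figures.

7.92 min

ΔT = +3.3 K, ΔS = +2.09 psu (deep − shallow).
Δρ/ρ₀ = −αΔT + βΔS = -8.25 × 10⁻⁴ + 1.6093 × 10⁻³ = 7.843 × 10⁻⁴, so Δρ ≈ 0.8039 kg m⁻³.
N² = (g/ρ₀)·Δρ/Δz = g·(Δρ/ρ₀)/Δz = 9.81 × 7.843 × 10⁻⁴ / 44 = 1.7486 × 10⁻⁴ s⁻².
N = √(1.7486 × 10⁻⁴) = 0.013223 rad s⁻¹ → T = 2π/N = 475.17 s = 7.9195 min ≈ 7.92 min.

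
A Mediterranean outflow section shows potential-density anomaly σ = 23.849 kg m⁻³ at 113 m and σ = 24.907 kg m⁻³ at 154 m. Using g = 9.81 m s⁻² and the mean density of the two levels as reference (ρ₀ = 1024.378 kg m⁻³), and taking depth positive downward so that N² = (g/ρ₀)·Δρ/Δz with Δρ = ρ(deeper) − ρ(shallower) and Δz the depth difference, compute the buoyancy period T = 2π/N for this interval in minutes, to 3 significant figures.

Δρ = 1024.907 − 1023.849 = 1.058 kg m⁻³ over Δz = 154 − 113 = 41 m.
N² = (9.81/1024.378) × (1.058/41) = 2.4712 × 10⁻⁴ s⁻².
N = √(2.4712 × 10⁻⁴) = 0.015720 rad s⁻¹, so T = 2π/N = 399.69 s = 6.6615 min ≈ 6.66 min.
Since Δρ > 0 the layer is stably stratified.

6.66 min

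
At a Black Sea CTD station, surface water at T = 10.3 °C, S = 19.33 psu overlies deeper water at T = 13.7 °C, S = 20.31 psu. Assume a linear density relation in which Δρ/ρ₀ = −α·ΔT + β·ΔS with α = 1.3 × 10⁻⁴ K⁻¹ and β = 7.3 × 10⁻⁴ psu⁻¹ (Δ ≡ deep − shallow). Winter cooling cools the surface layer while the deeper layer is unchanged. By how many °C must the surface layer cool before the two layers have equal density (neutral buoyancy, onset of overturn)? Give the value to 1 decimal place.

Neutral buoyancy requires Δρ = 0, i.e. −α(T_deep − T_surf′) + β(S_deep − S_surf) = 0.
T_surf′ = T_deep − (β/α)·ΔS = 13.7 − (7.3 × 10⁻⁴/1.3 × 10⁻⁴)·(+0.98) = 8.197 °C.
Cooling required: 10.3 − (8.197) = 2.103 °C.

2.1 °C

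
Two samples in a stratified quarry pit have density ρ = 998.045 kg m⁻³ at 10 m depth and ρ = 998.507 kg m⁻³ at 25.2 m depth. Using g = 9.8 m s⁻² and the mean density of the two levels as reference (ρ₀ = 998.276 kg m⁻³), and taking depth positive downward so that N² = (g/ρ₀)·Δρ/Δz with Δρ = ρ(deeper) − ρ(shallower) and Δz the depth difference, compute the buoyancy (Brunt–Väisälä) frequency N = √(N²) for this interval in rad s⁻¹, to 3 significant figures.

0.0173 rad s⁻¹

Δρ = 998.507 − 998.045 = 0.462 kg m⁻³ over Δz = 25.2 − 10 = 15.2 m.
N² = (9.8/998.276) × (0.462/15.2) = 2.9838 × 10⁻⁴ s⁻².
N = √(2.9838 × 10⁻⁴) = 0.017274 rad s⁻¹ ≈ 0.0173 rad s⁻¹.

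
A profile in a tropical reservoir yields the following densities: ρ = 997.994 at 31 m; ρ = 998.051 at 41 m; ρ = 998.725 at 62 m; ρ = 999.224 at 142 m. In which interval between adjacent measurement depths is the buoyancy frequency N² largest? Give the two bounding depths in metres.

Compute the density gradient over each adjacent pair:
  31–41 m: Δρ/Δz = 0.057/10 = 5.7 × 10⁻³ kg m⁻⁴
  41–62 m: Δρ/Δz = 0.674/21 = 0.032 kg m⁻⁴
  62–142 m: Δρ/Δz = 0.499/80 = 6.2 × 10⁻³ kg m⁻⁴
The largest gradient is in the 41–62 m interval — the pycnocline.

41–62 m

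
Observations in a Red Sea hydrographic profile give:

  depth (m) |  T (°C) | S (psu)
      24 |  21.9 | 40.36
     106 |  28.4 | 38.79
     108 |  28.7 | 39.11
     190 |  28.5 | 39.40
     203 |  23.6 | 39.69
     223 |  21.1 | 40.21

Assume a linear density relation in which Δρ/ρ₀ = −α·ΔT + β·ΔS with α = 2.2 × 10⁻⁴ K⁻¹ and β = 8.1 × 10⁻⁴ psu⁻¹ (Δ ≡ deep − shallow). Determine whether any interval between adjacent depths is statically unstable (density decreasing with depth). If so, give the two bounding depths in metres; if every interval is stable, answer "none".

Evaluate Δρ/ρ₀ = −αΔT + βΔS across each adjacent pair:
  24–106 m: −αΔT+βΔS = −(2.2 × 10⁻⁴)(+6.5)+(8.1 × 10⁻⁴)(-1.57) = -2.7 × 10⁻³ → UNSTABLE
  106–108 m: −αΔT+βΔS = −(2.2 × 10⁻⁴)(+0.3)+(8.1 × 10⁻⁴)(+0.32) = 1.9 × 10⁻⁴ → stable
  108–190 m: −αΔT+βΔS = −(2.2 × 10⁻⁴)(-0.2)+(8.1 × 10⁻⁴)(+0.29) = 2.8 × 10⁻⁴ → stable
  190–203 m: −αΔT+βΔS = −(2.2 × 10⁻⁴)(-4.9)+(8.1 × 10⁻⁴)(+0.29) = 1.3 × 10⁻³ → stable
  203–223 m: −αΔT+βΔS = −(2.2 × 10⁻⁴)(-2.5)+(8.1 × 10⁻⁴)(+0.52) = 9.7 × 10⁻⁴ → stable
The 24–106 m interval has Δρ < 0: lighter water underlies denser water.

24–106 m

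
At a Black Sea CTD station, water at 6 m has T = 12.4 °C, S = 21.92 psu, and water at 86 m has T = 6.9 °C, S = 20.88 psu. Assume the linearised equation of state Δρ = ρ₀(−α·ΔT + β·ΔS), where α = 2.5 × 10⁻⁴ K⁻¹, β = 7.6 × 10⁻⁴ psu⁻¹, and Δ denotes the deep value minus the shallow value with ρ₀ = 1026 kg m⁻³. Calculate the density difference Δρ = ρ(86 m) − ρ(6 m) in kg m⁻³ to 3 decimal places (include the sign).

+0.600 kg m⁻³

ΔT = -5.5 K, ΔS = -1.04 psu (deep − shallow).
Δρ/ρ₀ = −(2.5 × 10⁻⁴)(-5.5) + (7.6 × 10⁻⁴)(-1.04) = 5.846 × 10⁻⁴.
Δρ = 1026 × (5.846 × 10⁻⁴) = +0.600 kg m⁻³.
Positive Δρ: denser below, stable.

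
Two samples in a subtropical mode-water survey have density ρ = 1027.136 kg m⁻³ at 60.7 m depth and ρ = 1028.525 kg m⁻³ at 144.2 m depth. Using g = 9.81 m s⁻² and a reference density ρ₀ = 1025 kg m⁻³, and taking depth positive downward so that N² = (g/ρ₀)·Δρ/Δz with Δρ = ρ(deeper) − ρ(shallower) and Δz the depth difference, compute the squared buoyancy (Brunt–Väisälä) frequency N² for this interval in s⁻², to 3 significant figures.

1.59 × 10⁻⁴ s⁻²

Δρ = 1028.525 − 1027.136 = 1.389 kg m⁻³ over Δz = 144.2 − 60.7 = 83.5 m.
N² = (9.81/1025) × (1.389/83.5) = 1.5921 × 10⁻⁴ s⁻² ≈ 1.59 × 10⁻⁴ s⁻².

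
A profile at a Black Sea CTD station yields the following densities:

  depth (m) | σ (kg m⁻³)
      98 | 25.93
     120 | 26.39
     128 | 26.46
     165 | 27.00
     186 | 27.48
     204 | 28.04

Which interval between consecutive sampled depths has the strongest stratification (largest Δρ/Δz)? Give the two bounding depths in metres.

186–204 m

Compute the density gradient over each adjacent pair:
  98–120 m: Δρ/Δz = 0.46/22 = 0.021 kg m⁻⁴
  120–128 m: Δρ/Δz = 0.07/8 = 8.8 × 10⁻³ kg m⁻⁴
  128–165 m: Δρ/Δz = 0.54/37 = 0.015 kg m⁻⁴
  165–186 m: Δρ/Δz = 0.48/21 = 0.023 kg m⁻⁴
  186–204 m: Δρ/Δz = 0.56/18 = 0.031 kg m⁻⁴
The largest gradient is in the 186–204 m interval — the pycnocline.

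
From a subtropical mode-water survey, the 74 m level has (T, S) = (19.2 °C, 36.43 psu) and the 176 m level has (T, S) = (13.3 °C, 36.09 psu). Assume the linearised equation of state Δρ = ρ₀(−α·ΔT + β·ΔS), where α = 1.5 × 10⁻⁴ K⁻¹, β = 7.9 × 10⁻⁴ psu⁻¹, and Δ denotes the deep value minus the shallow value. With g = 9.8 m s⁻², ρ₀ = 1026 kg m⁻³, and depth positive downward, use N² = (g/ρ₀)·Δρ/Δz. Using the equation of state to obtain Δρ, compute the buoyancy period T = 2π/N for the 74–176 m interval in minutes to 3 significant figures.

13.6 min

ΔT = -5.9 K, ΔS = -0.34 psu (deep − shallow).
Δρ/ρ₀ = −αΔT + βΔS = 8.85 × 10⁻⁴ − 2.686 × 10⁻⁴ = 6.164 × 10⁻⁴, so Δρ ≈ 0.6324 kg m⁻³.
N² = (g/ρ₀)·Δρ/Δz = g·(Δρ/ρ₀)/Δz = 9.8 × 6.164 × 10⁻⁴ / 102 = 5.9223 × 10⁻⁵ s⁻².
N = √(5.9223 × 10⁻⁵) = 7.6956 × 10⁻³ rad s⁻¹ → T = 2π/N = 816.46 s = 13.608 min ≈ 13.6 min.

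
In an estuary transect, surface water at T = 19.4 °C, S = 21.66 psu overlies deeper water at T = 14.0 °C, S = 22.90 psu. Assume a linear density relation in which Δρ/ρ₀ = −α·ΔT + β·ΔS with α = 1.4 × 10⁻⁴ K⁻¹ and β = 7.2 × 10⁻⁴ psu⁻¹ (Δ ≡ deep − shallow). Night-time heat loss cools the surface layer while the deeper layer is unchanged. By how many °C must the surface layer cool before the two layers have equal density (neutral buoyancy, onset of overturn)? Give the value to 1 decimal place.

Neutral buoyancy requires Δρ = 0, i.e. −α(T_deep − T_surf′) + β(S_deep − S_surf) = 0.
T_surf′ = T_deep − (β/α)·ΔS = 14.0 − (7.2 × 10⁻⁴/1.4 × 10⁻⁴)·(+1.24) = 7.623 °C.
Cooling required: 19.4 − (7.623) = 11.777 °C.

11.8 °C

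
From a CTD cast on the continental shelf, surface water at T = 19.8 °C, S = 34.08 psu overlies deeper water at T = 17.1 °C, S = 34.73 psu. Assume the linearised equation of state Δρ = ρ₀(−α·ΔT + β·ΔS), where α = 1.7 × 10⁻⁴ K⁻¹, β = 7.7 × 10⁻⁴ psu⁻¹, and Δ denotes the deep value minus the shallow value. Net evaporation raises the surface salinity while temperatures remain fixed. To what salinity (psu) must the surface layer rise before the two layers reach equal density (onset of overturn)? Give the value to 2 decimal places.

35.33 psu

Neutral buoyancy requires −α(T_deep − T_surf) + β(S_deep − S_surf′) = 0.
S_surf′ = S_deep − (α/β)·ΔT = 34.73 − (1.7 × 10⁻⁴/7.7 × 10⁻⁴)·(-2.7) = 35.3261 psu.
Increase required: 35.3261 − 34.08 = 1.2461 psu.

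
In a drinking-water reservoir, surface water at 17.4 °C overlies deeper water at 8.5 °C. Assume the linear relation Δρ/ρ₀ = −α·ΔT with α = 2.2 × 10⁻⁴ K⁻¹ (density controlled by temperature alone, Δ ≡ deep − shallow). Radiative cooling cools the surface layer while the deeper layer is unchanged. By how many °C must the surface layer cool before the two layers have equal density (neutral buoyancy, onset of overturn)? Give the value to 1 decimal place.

With temperature the only control, equal density requires T_surf′ = T_deep.
T_surf′ = 8.5 °C.
Cooling required: 17.4 − 8.5 = 8.9 °C.

8.9 °C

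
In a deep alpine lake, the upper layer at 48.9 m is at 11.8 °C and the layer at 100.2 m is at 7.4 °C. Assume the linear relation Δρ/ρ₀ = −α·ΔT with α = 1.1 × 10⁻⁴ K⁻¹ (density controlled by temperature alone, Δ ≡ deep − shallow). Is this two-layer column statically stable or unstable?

stable

ΔT = 7.4 − 11.8 = -4.4 K, so Δρ/ρ₀ = −αΔT = 4.84 × 10⁻⁴.
Δρ/ρ₀ > 0, so Δρ > 0: deeper water is denser → statically stable.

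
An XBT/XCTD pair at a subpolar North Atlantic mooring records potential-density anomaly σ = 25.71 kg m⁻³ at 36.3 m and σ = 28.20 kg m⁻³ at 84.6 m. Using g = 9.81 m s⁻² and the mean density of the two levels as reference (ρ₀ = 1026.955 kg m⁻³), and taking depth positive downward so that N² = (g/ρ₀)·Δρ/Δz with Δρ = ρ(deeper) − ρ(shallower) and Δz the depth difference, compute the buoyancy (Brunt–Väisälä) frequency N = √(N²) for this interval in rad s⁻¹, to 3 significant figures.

Δρ = 1028.20 − 1025.71 = 2.49 kg m⁻³ over Δz = 84.6 − 36.3 = 48.3 m.
N² = (9.81/1026.955) × (2.49/48.3) = 4.9246 × 10⁻⁴ s⁻².
N = √(4.9246 × 10⁻⁴) = 0.022191 rad s⁻¹ ≈ 0.0222 rad s⁻¹.
A positive N² confirms static stability across the interval.

0.0222 rad s⁻¹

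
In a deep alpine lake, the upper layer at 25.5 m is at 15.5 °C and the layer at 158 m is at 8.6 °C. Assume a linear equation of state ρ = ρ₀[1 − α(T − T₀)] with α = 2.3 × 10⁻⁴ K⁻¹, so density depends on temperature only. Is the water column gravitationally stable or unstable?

stable

ΔT = 8.6 − 15.5 = -6.9 K, so Δρ/ρ₀ = −αΔT = 1.587 × 10⁻³.
Δρ/ρ₀ > 0, so Δρ > 0: deeper water is denser → statically stable.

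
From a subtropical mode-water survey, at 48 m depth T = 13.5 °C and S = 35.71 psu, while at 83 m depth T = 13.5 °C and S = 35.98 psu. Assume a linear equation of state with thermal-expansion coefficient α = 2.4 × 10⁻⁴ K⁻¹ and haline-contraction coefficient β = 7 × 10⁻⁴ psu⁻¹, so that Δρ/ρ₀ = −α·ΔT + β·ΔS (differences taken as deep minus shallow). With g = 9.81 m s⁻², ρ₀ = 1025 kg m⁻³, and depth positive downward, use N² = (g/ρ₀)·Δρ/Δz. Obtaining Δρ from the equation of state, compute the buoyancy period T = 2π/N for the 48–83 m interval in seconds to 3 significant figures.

ΔT = +0.0 K, ΔS = +0.27 psu (deep − shallow).
Δρ/ρ₀ = −αΔT + βΔS = 0 + 1.89 × 10⁻⁴ = 1.89 × 10⁻⁴, so Δρ ≈ 0.1937 kg m⁻³.
N² = (g/ρ₀)·Δρ/Δz = g·(Δρ/ρ₀)/Δz = 9.81 × 1.89 × 10⁻⁴ / 35 = 5.2974 × 10⁻⁵ s⁻².
N = √(5.2974 × 10⁻⁵) = 7.2783 × 10⁻³ rad s⁻¹ → T = 2π/N = 863.28 s ≈ 863 s.

863 s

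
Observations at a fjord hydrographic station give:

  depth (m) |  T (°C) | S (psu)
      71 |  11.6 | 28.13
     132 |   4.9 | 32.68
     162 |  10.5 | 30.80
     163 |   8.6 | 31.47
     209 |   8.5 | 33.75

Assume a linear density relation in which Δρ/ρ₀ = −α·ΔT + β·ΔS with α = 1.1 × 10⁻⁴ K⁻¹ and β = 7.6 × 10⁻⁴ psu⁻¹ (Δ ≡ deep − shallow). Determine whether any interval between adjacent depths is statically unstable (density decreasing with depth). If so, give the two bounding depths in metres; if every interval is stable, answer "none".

Evaluate Δρ/ρ₀ = −αΔT + βΔS across each adjacent pair:
  71–132 m: −αΔT+βΔS = −(1.1 × 10⁻⁴)(-6.7)+(7.6 × 10⁻⁴)(+4.55) = 4.2 × 10⁻³ → stable
  132–162 m: −αΔT+βΔS = −(1.1 × 10⁻⁴)(+5.6)+(7.6 × 10⁻⁴)(-1.88) = -2.0 × 10⁻³ → UNSTABLE
  162–163 m: −αΔT+βΔS = −(1.1 × 10⁻⁴)(-1.9)+(7.6 × 10⁻⁴)(+0.67) = 7.2 × 10⁻⁴ → stable
  163–209 m: −αΔT+βΔS = −(1.1 × 10⁻⁴)(-0.1)+(7.6 × 10⁻⁴)(+2.28) = 1.7 × 10⁻³ → stable
The 132–162 m interval has Δρ < 0: lighter water underlies denser water.

132–162 m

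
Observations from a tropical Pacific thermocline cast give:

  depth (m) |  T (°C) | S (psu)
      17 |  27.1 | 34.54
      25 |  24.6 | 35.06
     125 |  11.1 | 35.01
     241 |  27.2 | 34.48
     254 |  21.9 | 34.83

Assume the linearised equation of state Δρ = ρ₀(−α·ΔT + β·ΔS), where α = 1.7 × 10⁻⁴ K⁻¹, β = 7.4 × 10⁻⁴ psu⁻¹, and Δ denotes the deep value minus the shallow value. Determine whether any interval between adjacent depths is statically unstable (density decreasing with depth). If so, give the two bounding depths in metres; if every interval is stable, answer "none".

125–241 m

Evaluate Δρ/ρ₀ = −αΔT + βΔS across each adjacent pair:
  17–25 m: −αΔT+βΔS = −(1.7 × 10⁻⁴)(-2.5)+(7.4 × 10⁻⁴)(+0.52) = 8.1 × 10⁻⁴ → stable
  25–125 m: −αΔT+βΔS = −(1.7 × 10⁻⁴)(-13.5)+(7.4 × 10⁻⁴)(-0.05) = 2.3 × 10⁻³ → stable
  125–241 m: −αΔT+βΔS = −(1.7 × 10⁻⁴)(+16.1)+(7.4 × 10⁻⁴)(-0.53) = -3.1 × 10⁻³ → UNSTABLE
  241–254 m: −αΔT+βΔS = −(1.7 × 10⁻⁴)(-5.3)+(7.4 × 10⁻⁴)(+0.35) = 1.2 × 10⁻³ → stable
The 125–241 m interval has Δρ < 0: lighter water underlies denser water.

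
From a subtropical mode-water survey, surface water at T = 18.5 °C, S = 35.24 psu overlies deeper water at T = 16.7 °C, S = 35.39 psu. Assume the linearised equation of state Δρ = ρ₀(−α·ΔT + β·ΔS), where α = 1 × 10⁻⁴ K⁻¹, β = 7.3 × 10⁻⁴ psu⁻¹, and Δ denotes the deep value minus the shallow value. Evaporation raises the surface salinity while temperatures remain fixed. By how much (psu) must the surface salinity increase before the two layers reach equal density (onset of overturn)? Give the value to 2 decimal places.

Neutral buoyancy requires −α(T_deep − T_surf) + β(S_deep − S_surf′) = 0.
S_surf′ = S_deep − (α/β)·ΔT = 35.39 − (1 × 10⁻⁴/7.3 × 10⁻⁴)·(-1.8) = 35.6366 psu.
Increase required: 35.6366 − 35.24 = 0.3966 psu.

0.40 psu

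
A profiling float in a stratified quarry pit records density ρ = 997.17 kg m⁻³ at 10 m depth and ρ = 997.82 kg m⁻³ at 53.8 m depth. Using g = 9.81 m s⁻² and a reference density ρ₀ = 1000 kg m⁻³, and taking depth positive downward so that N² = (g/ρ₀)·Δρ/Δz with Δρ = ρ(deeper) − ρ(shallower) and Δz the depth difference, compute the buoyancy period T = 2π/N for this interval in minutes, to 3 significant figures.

8.68 min

Δρ = 997.82 − 997.17 = 0.65 kg m⁻³ over Δz = 53.8 − 10 = 43.8 m.
N² = (9.81/1000) × (0.65/43.8) = 1.4558 × 10⁻⁴ s⁻².
N = √(1.4558 × 10⁻⁴) = 0.012066 rad s⁻¹, so T = 2π/N = 520.73 s = 8.6788 min ≈ 8.68 min.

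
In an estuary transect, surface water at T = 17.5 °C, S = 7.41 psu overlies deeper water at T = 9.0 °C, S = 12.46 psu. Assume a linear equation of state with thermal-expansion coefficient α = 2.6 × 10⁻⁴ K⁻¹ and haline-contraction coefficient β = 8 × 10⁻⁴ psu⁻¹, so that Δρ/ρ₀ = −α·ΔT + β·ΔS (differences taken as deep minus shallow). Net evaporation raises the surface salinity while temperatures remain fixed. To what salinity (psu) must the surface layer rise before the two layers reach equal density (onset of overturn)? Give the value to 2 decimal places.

Neutral buoyancy requires −α(T_deep − T_surf) + β(S_deep − S_surf′) = 0.
S_surf′ = S_deep − (α/β)·ΔT = 12.46 − (2.6 × 10⁻⁴/8 × 10⁻⁴)·(-8.5) = 15.2225 psu.
Increase required: 15.2225 − 7.41 = 7.8125 psu.

15.22 psu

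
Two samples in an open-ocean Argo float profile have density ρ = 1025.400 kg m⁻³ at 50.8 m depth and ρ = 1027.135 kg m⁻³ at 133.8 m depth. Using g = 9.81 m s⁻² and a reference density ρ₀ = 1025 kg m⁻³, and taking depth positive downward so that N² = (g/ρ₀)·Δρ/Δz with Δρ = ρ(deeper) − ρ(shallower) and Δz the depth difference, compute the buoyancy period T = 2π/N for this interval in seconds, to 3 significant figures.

Δρ = 1027.135 − 1025.400 = 1.735 kg m⁻³ over Δz = 133.8 − 50.8 = 83 m.
N² = (9.81/1025) × (1.735/83) = 2.0006 × 10⁻⁴ s⁻².
N = √(2.0006 × 10⁻⁴) = 0.014144 rad s⁻¹, so T = 2π/N = 444.23 s ≈ 444 s.

444 s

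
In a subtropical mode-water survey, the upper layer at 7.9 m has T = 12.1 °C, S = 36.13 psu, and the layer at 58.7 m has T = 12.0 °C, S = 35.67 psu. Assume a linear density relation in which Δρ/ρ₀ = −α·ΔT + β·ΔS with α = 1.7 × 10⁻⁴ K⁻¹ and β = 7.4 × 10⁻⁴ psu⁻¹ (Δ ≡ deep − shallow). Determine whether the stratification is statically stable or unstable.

ΔT = 12.0 − 12.1 = -0.1 K and ΔS = 35.67 − 36.13 = -0.46 psu (deep − shallow).
−αΔT = 1.70 × 10⁻⁵; βΔS = -3.404 × 10⁻⁴; sum Δρ/ρ₀ = -3.234 × 10⁻⁴.
Δρ/ρ₀ < 0, so Δρ < 0: deeper water is lighter → statically unstable; the column would overturn.

unstable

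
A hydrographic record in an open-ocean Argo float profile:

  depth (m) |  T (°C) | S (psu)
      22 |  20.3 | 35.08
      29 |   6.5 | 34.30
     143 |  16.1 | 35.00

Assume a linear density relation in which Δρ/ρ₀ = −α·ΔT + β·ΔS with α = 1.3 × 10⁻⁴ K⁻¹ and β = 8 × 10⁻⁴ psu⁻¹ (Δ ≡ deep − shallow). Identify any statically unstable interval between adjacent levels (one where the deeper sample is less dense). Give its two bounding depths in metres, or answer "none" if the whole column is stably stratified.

29–143 m

Evaluate Δρ/ρ₀ = −αΔT + βΔS across each adjacent pair:
  22–29 m: −αΔT+βΔS = −(1.3 × 10⁻⁴)(-13.8)+(8 × 10⁻⁴)(-0.78) = 1.2 × 10⁻³ → stable
  29–143 m: −αΔT+βΔS = −(1.3 × 10⁻⁴)(+9.6)+(8 × 10⁻⁴)(+0.70) = -6.9 × 10⁻⁴ → UNSTABLE
The 29–143 m interval has Δρ < 0: lighter water underlies denser water.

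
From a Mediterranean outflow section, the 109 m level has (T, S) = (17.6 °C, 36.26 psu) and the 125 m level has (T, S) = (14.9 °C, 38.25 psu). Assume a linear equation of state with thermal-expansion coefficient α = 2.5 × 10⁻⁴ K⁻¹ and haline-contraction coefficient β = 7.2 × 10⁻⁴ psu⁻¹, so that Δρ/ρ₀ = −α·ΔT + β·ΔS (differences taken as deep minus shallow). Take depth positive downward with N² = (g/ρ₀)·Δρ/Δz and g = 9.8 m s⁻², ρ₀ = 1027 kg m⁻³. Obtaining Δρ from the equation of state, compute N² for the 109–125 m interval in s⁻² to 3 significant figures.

ΔT = -2.7 K, ΔS = +1.99 psu (deep − shallow).
Δρ/ρ₀ = −αΔT + βΔS = 6.75 × 10⁻⁴ + 1.4328 × 10⁻³ = 2.1078 × 10⁻³, so Δρ ≈ 2.165 kg m⁻³.
N² = (g/ρ₀)·Δρ/Δz = g·(Δρ/ρ₀)/Δz = 9.8 × 2.1078 × 10⁻³ / 16 = 1.2910 × 10⁻³ s⁻² ≈ 1.29 × 10⁻³ s⁻².

1.29 × 10⁻³ s⁻²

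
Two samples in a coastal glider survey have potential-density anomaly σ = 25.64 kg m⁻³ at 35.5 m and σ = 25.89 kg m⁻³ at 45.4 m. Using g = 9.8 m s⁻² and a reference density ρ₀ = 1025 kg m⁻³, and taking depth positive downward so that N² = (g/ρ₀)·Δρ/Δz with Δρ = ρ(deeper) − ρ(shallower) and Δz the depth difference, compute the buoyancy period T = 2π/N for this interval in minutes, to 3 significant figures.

6.74 min

Δρ = 1025.89 − 1025.64 = 0.25 kg m⁻³ over Δz = 45.4 − 35.5 = 9.9 m.
N² = (9.8/1025) × (0.25/9.9) = 2.4144 × 10⁻⁴ s⁻².
N = √(2.4144 × 10⁻⁴) = 0.015538 rad s⁻¹, so T = 2π/N = 404.38 s = 6.7397 min ≈ 6.74 min.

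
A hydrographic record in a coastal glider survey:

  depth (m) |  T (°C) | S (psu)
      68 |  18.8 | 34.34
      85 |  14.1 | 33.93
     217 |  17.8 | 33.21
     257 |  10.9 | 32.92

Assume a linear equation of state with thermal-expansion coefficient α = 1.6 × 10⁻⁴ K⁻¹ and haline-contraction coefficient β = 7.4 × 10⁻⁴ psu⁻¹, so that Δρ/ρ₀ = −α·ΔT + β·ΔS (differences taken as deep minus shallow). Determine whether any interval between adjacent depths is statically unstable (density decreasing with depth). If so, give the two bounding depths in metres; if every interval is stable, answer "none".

Evaluate Δρ/ρ₀ = −αΔT + βΔS across each adjacent pair:
  68–85 m: −αΔT+βΔS = −(1.6 × 10⁻⁴)(-4.7)+(7.4 × 10⁻⁴)(-0.41) = 4.5 × 10⁻⁴ → stable
  85–217 m: −αΔT+βΔS = −(1.6 × 10⁻⁴)(+3.7)+(7.4 × 10⁻⁴)(-0.72) = -1.1 × 10⁻³ → UNSTABLE
  217–257 m: −αΔT+βΔS = −(1.6 × 10⁻⁴)(-6.9)+(7.4 × 10⁻⁴)(-0.29) = 8.9 × 10⁻⁴ → stable
The 85–217 m interval has Δρ < 0: lighter water underlies denser water.

85–217 m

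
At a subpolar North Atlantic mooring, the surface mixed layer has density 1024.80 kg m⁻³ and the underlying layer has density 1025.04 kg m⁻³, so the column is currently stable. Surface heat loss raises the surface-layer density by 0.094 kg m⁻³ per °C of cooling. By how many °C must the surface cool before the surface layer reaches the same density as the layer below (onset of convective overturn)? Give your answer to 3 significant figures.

2.55 °C

Density deficit of the surface layer: 1025.04 − 1024.80 = 0.24 kg m⁻³.
Required change = 0.24 / 0.094 = 2.55 °C.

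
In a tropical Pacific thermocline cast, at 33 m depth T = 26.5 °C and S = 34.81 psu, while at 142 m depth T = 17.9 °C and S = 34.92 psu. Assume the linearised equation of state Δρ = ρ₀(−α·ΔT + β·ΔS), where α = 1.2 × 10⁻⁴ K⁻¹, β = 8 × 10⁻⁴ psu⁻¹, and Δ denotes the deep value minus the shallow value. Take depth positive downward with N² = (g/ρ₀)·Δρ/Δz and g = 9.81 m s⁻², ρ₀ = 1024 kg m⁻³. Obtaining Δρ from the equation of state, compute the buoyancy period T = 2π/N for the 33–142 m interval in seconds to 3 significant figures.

ΔT = -8.6 K, ΔS = +0.11 psu (deep − shallow).
Δρ/ρ₀ = −αΔT + βΔS = 1.032 × 10⁻³ + 8.80 × 10⁻⁵ = 1.12 × 10⁻³, so Δρ ≈ 1.147 kg m⁻³.
N² = (g/ρ₀)·Δρ/Δz = g·(Δρ/ρ₀)/Δz = 9.81 × 1.12 × 10⁻³ / 109 = 1.0080 × 10⁻⁴ s⁻².
N = √(1.0080 × 10⁻⁴) = 0.010040 rad s⁻¹ → T = 2π/N = 625.82 s ≈ 626 s.

626 s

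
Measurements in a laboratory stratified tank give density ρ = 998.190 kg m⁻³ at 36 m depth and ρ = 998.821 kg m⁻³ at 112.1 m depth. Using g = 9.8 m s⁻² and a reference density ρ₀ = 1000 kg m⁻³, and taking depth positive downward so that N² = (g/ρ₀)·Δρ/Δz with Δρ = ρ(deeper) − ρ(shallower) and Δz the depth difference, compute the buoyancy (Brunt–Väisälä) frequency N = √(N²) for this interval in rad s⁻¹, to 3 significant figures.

Δρ = 998.821 − 998.190 = 0.631 kg m⁻³ over Δz = 112.1 − 36 = 76.1 m.
N² = (9.8/1000) × (0.631/76.1) = 8.1259 × 10⁻⁵ s⁻².
N = √(8.1259 × 10⁻⁵) = 9.0144 × 10⁻³ rad s⁻¹ ≈ 9.01 × 10⁻³ rad s⁻¹.

9.01 × 10⁻³ rad s⁻¹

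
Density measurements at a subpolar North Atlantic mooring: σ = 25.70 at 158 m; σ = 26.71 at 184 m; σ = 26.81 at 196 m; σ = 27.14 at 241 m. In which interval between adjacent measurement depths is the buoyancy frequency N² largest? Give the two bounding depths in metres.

158–184 m

Compute the density gradient over each adjacent pair:
  158–184 m: Δρ/Δz = 1.01/26 = 0.039 kg m⁻⁴
  184–196 m: Δρ/Δz = 0.10/12 = 8.3 × 10⁻³ kg m⁻⁴
  196–241 m: Δρ/Δz = 0.33/45 = 7.3 × 10⁻³ kg m⁻⁴
The largest gradient is in the 158–184 m interval — the pycnocline.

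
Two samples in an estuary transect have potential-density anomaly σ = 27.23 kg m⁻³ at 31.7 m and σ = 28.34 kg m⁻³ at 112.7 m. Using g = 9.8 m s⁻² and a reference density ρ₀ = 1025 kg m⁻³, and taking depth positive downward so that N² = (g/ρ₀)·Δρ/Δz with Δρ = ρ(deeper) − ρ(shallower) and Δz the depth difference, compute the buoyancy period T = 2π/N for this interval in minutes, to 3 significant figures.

Δρ = 1028.34 − 1027.23 = 1.11 kg m⁻³ over Δz = 112.7 − 31.7 = 81 m.
N² = (9.8/1025) × (1.11/81) = 1.3102 × 10⁻⁴ s⁻².
N = √(1.3102 × 10⁻⁴) = 0.011446 rad s⁻¹, so T = 2π/N = 548.94 s = 9.1490 min ≈ 9.15 min.

9.15 min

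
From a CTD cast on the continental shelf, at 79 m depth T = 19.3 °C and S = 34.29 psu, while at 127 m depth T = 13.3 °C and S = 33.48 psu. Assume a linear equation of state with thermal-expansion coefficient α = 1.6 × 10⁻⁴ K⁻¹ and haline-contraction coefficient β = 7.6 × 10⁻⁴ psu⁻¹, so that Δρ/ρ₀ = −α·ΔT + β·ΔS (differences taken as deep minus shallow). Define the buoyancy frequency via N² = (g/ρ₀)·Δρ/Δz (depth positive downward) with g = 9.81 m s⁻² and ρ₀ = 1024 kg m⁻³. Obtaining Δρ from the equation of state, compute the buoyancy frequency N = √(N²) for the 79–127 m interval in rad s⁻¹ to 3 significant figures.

ΔT = -6.0 K, ΔS = -0.81 psu (deep − shallow).
Δρ/ρ₀ = −αΔT + βΔS = 9.60 × 10⁻⁴ − 6.156 × 10⁻⁴ = 3.444 × 10⁻⁴, so Δρ ≈ 0.3527 kg m⁻³.
N² = (g/ρ₀)·Δρ/Δz = g·(Δρ/ρ₀)/Δz = 9.81 × 3.444 × 10⁻⁴ / 48 = 7.0387 × 10⁻⁵ s⁻².
N = √(7.0387 × 10⁻⁵) = 8.3897 × 10⁻³ rad s⁻¹ ≈ 8.39 × 10⁻³ rad s⁻¹.

8.39 × 10⁻³ rad s⁻¹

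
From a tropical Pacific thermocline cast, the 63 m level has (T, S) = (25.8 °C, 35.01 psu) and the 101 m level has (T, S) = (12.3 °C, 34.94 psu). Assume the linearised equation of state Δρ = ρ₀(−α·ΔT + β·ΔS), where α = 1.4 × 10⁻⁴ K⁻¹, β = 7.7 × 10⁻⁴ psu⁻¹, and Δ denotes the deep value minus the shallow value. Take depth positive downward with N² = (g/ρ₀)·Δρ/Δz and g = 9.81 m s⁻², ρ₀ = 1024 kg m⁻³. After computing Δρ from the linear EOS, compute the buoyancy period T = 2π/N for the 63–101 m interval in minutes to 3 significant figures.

ΔT = -13.5 K, ΔS = -0.07 psu (deep − shallow).
Δρ/ρ₀ = −αΔT + βΔS = 1.89 × 10⁻³ − 5.39 × 10⁻⁵ = 1.8361 × 10⁻³, so Δρ ≈ 1.880 kg m⁻³.
N² = (g/ρ₀)·Δρ/Δz = g·(Δρ/ρ₀)/Δz = 9.81 × 1.8361 × 10⁻³ / 38 = 4.7400 × 10⁻⁴ s⁻².
N = √(4.7400 × 10⁻⁴) = 0.021772 rad s⁻¹ → T = 2π/N = 288.59 s = 4.8098 min ≈ 4.81 min.

4.81 min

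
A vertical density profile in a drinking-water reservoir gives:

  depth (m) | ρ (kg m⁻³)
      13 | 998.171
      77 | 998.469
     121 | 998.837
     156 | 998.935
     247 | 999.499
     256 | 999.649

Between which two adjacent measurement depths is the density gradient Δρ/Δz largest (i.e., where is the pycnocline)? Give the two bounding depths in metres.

Compute the density gradient over each adjacent pair:
  13–77 m: Δρ/Δz = 0.298/64 = 4.7 × 10⁻³ kg m⁻⁴
  77–121 m: Δρ/Δz = 0.368/44 = 8.4 × 10⁻³ kg m⁻⁴
  121–156 m: Δρ/Δz = 0.098/35 = 2.8 × 10⁻³ kg m⁻⁴
  156–247 m: Δρ/Δz = 0.564/91 = 6.2 × 10⁻³ kg m⁻⁴
  247–256 m: Δρ/Δz = 0.150/9 = 0.017 kg m⁻⁴
The largest gradient is in the 247–256 m interval — the pycnocline.

247–256 m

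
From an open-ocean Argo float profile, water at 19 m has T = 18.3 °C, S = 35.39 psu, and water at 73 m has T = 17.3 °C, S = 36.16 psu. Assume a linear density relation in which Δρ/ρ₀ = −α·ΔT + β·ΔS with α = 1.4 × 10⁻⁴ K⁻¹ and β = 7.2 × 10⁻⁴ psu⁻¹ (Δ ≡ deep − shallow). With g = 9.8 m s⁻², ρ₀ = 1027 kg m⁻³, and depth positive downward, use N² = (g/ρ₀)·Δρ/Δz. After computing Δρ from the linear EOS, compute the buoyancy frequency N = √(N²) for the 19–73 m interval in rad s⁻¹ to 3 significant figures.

0.0112 rad s⁻¹

ΔT = -1.0 K, ΔS = +0.77 psu (deep − shallow).
Δρ/ρ₀ = −αΔT + βΔS = 1.40 × 10⁻⁴ + 5.544 × 10⁻⁴ = 6.944 × 10⁻⁴, so Δρ ≈ 0.7131 kg m⁻³.
N² = (g/ρ₀)·Δρ/Δz = g·(Δρ/ρ₀)/Δz = 9.8 × 6.944 × 10⁻⁴ / 54 = 1.2602 × 10⁻⁴ s⁻².
N = √(1.2602 × 10⁻⁴) = 0.011226 rad s⁻¹ ≈ 0.0112 rad s⁻¹.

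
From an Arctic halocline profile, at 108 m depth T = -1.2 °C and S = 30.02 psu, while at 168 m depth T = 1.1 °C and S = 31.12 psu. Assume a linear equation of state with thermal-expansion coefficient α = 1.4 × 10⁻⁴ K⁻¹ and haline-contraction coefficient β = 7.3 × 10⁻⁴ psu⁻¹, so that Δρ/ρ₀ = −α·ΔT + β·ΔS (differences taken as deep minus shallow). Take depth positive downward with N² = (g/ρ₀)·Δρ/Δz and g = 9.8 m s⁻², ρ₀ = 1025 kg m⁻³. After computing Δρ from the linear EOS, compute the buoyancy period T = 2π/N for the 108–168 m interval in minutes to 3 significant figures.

11.8 min

ΔT = +2.3 K, ΔS = +1.10 psu (deep − shallow).
Δρ/ρ₀ = −αΔT + βΔS = -3.22 × 10⁻⁴ + 8.03 × 10⁻⁴ = 4.81 × 10⁻⁴, so Δρ ≈ 0.4930 kg m⁻³.
N² = (g/ρ₀)·Δρ/Δz = g·(Δρ/ρ₀)/Δz = 9.8 × 4.81 × 10⁻⁴ / 60 = 7.8563 × 10⁻⁵ s⁻².
N = √(7.8563 × 10⁻⁵) = 8.8636 × 10⁻³ rad s⁻¹ → T = 2π/N = 708.88 s = 11.815 min ≈ 11.8 min.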